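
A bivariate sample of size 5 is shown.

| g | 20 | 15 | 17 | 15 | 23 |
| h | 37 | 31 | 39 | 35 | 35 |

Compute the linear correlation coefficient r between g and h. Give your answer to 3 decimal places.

0.292

n = 5, Σg = 90, Σh = 177, Σg² = 1668, Σh² = 6301, Σgh = 3198
nΣgh − ΣgΣh = 15990 − 15930 = 60
nΣg² − (Σg)² = 8340 − 8100 = 240; nΣh² − (Σh)² = 31505 − 31329 = 176
r = 60 / √(240 × 176) = 60 / 205.5237 ≈ 0.292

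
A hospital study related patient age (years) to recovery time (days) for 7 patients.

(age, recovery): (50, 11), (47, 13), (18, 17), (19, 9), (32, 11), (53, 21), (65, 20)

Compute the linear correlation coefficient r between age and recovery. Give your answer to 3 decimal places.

n = 7, Σx = 284, Σy = 102, Σx² = 13452, Σy² = 1622, Σxy = 4403
nΣxy − ΣxΣy = 30821 − 28968 = 1853
nΣx² − (Σx)² = 94164 − 80656 = 13508; nΣy² − (Σy)² = 11354 − 10404 = 950
r = 1853 / √(13508 × 950) = 1853 / 3582.2619 ≈ 0.517

0.517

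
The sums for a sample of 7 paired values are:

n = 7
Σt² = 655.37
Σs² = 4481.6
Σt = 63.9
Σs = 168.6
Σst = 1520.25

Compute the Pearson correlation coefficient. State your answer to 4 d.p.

r = (nΣst − ΣsΣt) / √[(nΣs² − (Σs)²)(nΣt² − (Σt)²)]
Numerator: 7×1520.25 − 168.6×63.9 = -131.79
Denominator: √[(31371.2 − 28425.96)(4587.59 − 4083.21)] = √[2945.24 × 504.38] = 1218.8192
r = -131.79 / 1218.8192 ≈ -0.1081

-0.1081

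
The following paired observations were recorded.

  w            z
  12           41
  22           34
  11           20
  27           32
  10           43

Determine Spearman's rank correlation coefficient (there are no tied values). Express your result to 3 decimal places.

Rank w: 3, 4, 2, 5, 1
Rank z: 4, 3, 1, 2, 5
d = rank(w) − rank(z): -1, 1, 1, 3, -4; Σd² = 28
ρ = 1 − 6Σd² / [n(n²−1)] = 1 − 6×28 / (5×24) = 1 − 168/120 ≈ -0.400

-0.400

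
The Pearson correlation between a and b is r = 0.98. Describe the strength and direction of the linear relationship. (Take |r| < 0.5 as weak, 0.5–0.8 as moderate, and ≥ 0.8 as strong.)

strong positive

r = 0.98 > 0 so the relationship is positive.
|r| = 0.98, which falls in the strong range.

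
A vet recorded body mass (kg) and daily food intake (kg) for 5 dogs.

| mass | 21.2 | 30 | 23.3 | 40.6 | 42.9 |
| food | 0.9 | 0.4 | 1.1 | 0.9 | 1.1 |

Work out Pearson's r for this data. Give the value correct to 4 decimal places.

n = 5, Σx = 158, Σy = 4.4, Σx² = 5381.1, Σy² = 4.2, Σxy = 140.44
nΣxy − ΣxΣy = 702.2 − 695.2 = 7
nΣx² − (Σx)² = 26905.5 − 24964 = 1941.5; nΣy² − (Σy)² = 21 − 19.36 = 1.64
r = 7 / √(1941.5 × 1.64) = 7 / 56.4275 ≈ 0.1241

0.1241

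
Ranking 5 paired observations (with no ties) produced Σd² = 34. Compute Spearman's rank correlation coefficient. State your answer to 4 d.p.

ρ = 1 − 6Σd² / [n(n²−1)] = 1 − 6×34 / (5×24)
  = 1 − 204/120 = 1 − 1.70000 ≈ -0.7000

-0.7000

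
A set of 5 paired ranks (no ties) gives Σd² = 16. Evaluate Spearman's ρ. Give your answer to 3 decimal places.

ρ = 1 − 6Σd² / [n(n²−1)] = 1 − 6×16 / (5×24)
  = 1 − 96/120 = 1 − 0.8000 ≈ 0.200

0.200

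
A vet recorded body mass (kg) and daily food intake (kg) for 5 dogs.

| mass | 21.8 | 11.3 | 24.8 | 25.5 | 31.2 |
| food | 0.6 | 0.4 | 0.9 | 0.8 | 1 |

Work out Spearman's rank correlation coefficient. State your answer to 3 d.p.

Rank mass: 2, 1, 3, 4, 5
Rank food: 2, 1, 4, 3, 5
d = rank(mass) − rank(food): 0, 0, -1, 1, 0; Σd² = 2
ρ = 1 − 6Σd² / [n(n²−1)] = 1 − 6×2 / (5×24) = 1 − 12/120 ≈ 0.900

0.900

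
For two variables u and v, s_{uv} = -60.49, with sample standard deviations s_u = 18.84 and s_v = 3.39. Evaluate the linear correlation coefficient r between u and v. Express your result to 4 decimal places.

-0.9471

r = Cov(u,v) / (s_u · s_v) = -60.49 / (18.84 × 3.39)
  = -60.49 / 63.8676 ≈ -0.9471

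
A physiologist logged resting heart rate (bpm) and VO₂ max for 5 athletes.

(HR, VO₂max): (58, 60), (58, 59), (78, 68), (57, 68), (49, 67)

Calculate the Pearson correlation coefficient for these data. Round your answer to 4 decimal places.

n = 5, Σx = 300, Σy = 322, Σx² = 18462, Σy² = 20818, Σxy = 19365
nΣxy − ΣxΣy = 96825 − 96600 = 225
nΣx² − (Σx)² = 92310 − 90000 = 2310; nΣy² − (Σy)² = 104090 − 103684 = 406
r = 225 / √(2310 × 406) = 225 / 968.4317 ≈ 0.2323

0.2323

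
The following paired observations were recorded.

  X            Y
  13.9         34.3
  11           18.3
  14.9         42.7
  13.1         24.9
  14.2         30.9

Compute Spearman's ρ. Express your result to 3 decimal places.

0.900

Rank X: 3, 1, 5, 2, 4
Rank Y: 4, 1, 5, 2, 3
d = rank(X) − rank(Y): -1, 0, 0, 0, 1; Σd² = 2
ρ = 1 − 6Σd² / [n(n²−1)] = 1 − 6×2 / (5×24) = 1 − 12/120 ≈ 0.900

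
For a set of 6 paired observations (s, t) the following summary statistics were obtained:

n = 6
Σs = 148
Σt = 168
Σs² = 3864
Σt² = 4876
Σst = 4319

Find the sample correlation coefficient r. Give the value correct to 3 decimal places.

0.914

r = (nΣst − ΣsΣt) / √[(nΣs² − (Σs)²)(nΣt² − (Σt)²)]
Numerator: 6×4319 − 148×168 = 1050
Denominator: √[(23184 − 21904)(29256 − 28224)] = √[1280 × 1032] = 1149.3302
r = 1050 / 1149.3302 ≈ 0.914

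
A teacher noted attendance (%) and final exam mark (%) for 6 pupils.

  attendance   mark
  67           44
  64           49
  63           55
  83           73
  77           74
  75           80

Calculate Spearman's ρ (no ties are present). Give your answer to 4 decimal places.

0.5429

Rank attendance: 3, 2, 1, 6, 5, 4
Rank mark: 1, 2, 3, 4, 5, 6
d = rank(attendance) − rank(mark): 2, 0, -2, 2, 0, -2; Σd² = 16
ρ = 1 − 6Σd² / [n(n²−1)] = 1 − 6×16 / (6×35) = 1 − 96/210 ≈ 0.5429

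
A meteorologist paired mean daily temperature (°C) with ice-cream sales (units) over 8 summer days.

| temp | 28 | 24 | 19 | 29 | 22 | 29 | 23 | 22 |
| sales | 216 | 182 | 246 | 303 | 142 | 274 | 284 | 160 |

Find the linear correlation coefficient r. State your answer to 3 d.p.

0.461

n = 8, Σx = 196, Σy = 1807, Σx² = 4900, Σy² = 433601, Σxy = 44999
nΣxy − ΣxΣy = 359992 − 354172 = 5820
nΣx² − (Σx)² = 39200 − 38416 = 784; nΣy² − (Σy)² = 3468808 − 3265249 = 203559
r = 5820 / √(784 × 203559) = 5820 / 12632.9037 ≈ 0.461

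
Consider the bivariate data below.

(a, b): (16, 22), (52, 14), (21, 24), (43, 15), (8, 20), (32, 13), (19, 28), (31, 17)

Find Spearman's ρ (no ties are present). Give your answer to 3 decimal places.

-0.714

Rank a: 2, 8, 4, 7, 1, 6, 3, 5
Rank b: 6, 2, 7, 3, 5, 1, 8, 4
d = rank(a) − rank(b): -4, 6, -3, 4, -4, 5, -5, 1; Σd² = 144
ρ = 1 − 6Σd² / [n(n²−1)] = 1 − 6×144 / (8×63) = 1 − 864/504 ≈ -0.714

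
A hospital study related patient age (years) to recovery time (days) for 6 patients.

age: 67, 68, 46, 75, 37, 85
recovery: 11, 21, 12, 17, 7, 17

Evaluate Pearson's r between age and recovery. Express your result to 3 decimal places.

0.743

n = 6, Σx = 378, Σy = 85, Σx² = 25448, Σy² = 1333, Σxy = 5696
nΣxy − ΣxΣy = 34176 − 32130 = 2046
nΣx² − (Σx)² = 152688 − 142884 = 9804; nΣy² − (Σy)² = 7998 − 7225 = 773
r = 2046 / √(9804 × 773) = 2046 / 2752.9061 ≈ 0.743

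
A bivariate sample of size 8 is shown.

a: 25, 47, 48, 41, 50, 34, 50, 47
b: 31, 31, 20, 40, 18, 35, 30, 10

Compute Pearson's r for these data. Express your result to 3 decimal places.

n = 8, Σa = 342, Σb = 215, Σa² = 15184, Σb² = 6471, Σab = 8892
nΣab − ΣaΣb = 71136 − 73530 = -2394
nΣa² − (Σa)² = 121472 − 116964 = 4508; nΣb² − (Σb)² = 51768 − 46225 = 5543
r = -2394 / √(4508 × 5543) = -2394 / 4998.7843 ≈ -0.479

-0.479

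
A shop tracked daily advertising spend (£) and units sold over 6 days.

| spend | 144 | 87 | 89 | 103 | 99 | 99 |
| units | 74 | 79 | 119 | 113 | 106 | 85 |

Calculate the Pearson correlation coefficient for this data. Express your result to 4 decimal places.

n = 6, Σx = 621, Σy = 576, Σx² = 66437, Σy² = 57108, Σxy = 58668
nΣxy − ΣxΣy = 352008 − 357696 = -5688
nΣx² − (Σx)² = 398622 − 385641 = 12981; nΣy² − (Σy)² = 342648 − 331776 = 10872
r = -5688 / √(12981 × 10872) = -5688 / 11879.7909 ≈ -0.4788

-0.4788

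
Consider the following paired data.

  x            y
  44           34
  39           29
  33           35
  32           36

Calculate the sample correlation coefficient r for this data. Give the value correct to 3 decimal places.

n = 4, Σx = 148, Σy = 134, Σx² = 5570, Σy² = 4518, Σxy = 4934
nΣxy − ΣxΣy = 19736 − 19832 = -96
nΣx² − (Σx)² = 22280 − 21904 = 376; nΣy² − (Σy)² = 18072 − 17956 = 116
r = -96 / √(376 × 116) = -96 / 208.8444 ≈ -0.460

-0.460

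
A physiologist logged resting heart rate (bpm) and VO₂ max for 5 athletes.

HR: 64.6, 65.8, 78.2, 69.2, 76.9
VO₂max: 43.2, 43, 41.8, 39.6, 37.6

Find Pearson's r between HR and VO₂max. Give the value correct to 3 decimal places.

-0.602

n = 5, Σx = 354.7, Σy = 205.2, Σx² = 25320.29, Σy² = 8444.4, Σxy = 14520.64
nΣxy − ΣxΣy = 72603.2 − 72784.44 = -181.24
nΣx² − (Σx)² = 126601.45 − 125812.09 = 789.36; nΣy² − (Σy)² = 42222 − 42107.04 = 114.96
r = -181.24 / √(789.36 × 114.96) = -181.24 / 301.2388 ≈ -0.602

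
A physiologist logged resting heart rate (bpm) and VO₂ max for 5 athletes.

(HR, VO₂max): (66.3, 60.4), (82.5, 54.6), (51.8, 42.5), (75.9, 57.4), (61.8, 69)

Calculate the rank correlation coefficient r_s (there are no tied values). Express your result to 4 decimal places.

Rank HR: 3, 5, 1, 4, 2
Rank VO₂max: 4, 2, 1, 3, 5
d = rank(HR) − rank(VO₂max): -1, 3, 0, 1, -3; Σd² = 20
ρ = 1 − 6Σd² / [n(n²−1)] = 1 − 6×20 / (5×24) = 1 − 120/120 ≈ 0.0000

0.0000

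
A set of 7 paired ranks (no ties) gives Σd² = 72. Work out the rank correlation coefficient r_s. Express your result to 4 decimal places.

-0.2857

ρ = 1 − 6Σd² / [n(n²−1)] = 1 − 6×72 / (7×48)
  = 1 − 432/336 = 1 − 1.28571 ≈ -0.2857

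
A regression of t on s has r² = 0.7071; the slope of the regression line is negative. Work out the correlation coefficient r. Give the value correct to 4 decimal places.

|r| = √0.7071 = 0.8409
The association is negative, so r = −0.8409.

-0.8409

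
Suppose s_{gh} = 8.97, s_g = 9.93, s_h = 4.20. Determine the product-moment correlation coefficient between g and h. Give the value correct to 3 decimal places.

r = Cov(g,h) / (s_g · s_h) = 8.97 / (9.93 × 4.20)
  = 8.97 / 41.7060 ≈ 0.215

0.215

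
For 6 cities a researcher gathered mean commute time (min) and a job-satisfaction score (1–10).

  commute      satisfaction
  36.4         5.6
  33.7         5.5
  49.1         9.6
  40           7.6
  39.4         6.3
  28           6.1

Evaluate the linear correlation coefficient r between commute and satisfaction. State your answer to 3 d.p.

n = 6, Σx = 226.6, Σy = 40.7, Σx² = 8807.82, Σy² = 288.43, Σxy = 1583.57
nΣxy − ΣxΣy = 9501.42 − 9222.62 = 278.8
nΣx² − (Σx)² = 52846.92 − 51347.56 = 1499.36; nΣy² − (Σy)² = 1730.58 − 1656.49 = 74.09
r = 278.8 / √(1499.36 × 74.09) = 278.8 / 333.2980 ≈ 0.836

0.836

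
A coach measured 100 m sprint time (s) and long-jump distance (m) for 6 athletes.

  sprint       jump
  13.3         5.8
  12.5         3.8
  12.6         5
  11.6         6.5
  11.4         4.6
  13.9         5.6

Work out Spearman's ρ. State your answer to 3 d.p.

Rank sprint: 5, 3, 4, 2, 1, 6
Rank jump: 5, 1, 3, 6, 2, 4
d = rank(sprint) − rank(jump): 0, 2, 1, -4, -1, 2; Σd² = 26
ρ = 1 − 6Σd² / [n(n²−1)] = 1 − 6×26 / (6×35) = 1 − 156/210 ≈ 0.257

0.257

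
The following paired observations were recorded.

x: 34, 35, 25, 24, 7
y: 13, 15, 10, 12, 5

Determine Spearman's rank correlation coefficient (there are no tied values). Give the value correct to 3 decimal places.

0.900

Rank x: 4, 5, 3, 2, 1
Rank y: 4, 5, 2, 3, 1
d = rank(x) − rank(y): 0, 0, 1, -1, 0; Σd² = 2
ρ = 1 − 6Σd² / [n(n²−1)] = 1 − 6×2 / (5×24) = 1 − 12/120 ≈ 0.900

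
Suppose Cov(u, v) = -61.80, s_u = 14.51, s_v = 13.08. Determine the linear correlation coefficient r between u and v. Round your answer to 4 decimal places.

r = Cov(u,v) / (s_u · s_v) = -61.80 / (14.51 × 13.08)
  = -61.80 / 189.7908 ≈ -0.3256

-0.3256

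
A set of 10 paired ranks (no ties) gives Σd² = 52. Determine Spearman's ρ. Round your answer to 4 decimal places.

ρ = 1 − 6Σd² / [n(n²−1)] = 1 − 6×52 / (10×99)
  = 1 − 312/990 = 1 − 0.31515 ≈ 0.6848

0.6848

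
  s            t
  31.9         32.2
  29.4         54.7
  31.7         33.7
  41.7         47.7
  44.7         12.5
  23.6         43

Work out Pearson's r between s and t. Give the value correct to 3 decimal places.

n = 6, Σs = 203, Σt = 223.8, Σs² = 7180.8, Σt² = 9445.16, Σst = 7266.29
nΣst − ΣsΣt = 43597.74 − 45431.4 = -1833.66
nΣs² − (Σs)² = 43084.8 − 41209 = 1875.8; nΣt² − (Σt)² = 56670.96 − 50086.44 = 6584.52
r = -1833.66 / √(1875.8 × 6584.52) = -1833.66 / 3514.4335 ≈ -0.522

-0.522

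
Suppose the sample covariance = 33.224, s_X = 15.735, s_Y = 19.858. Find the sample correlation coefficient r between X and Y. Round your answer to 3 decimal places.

r = Cov(X,Y) / (s_X · s_Y) = 33.224 / (15.735 × 19.858)
  = 33.224 / 312.4656 ≈ 0.106

0.106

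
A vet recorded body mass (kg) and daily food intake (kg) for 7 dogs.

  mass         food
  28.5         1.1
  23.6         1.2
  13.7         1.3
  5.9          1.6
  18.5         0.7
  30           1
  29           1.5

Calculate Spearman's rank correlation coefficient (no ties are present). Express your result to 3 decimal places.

Rank mass: 5, 4, 2, 1, 3, 7, 6
Rank food: 3, 4, 5, 7, 1, 2, 6
d = rank(mass) − rank(food): 2, 0, -3, -6, 2, 5, 0; Σd² = 78
ρ = 1 − 6Σd² / [n(n²−1)] = 1 − 6×78 / (7×48) = 1 − 468/336 ≈ -0.393

-0.393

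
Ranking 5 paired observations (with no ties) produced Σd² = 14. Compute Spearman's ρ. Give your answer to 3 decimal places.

ρ = 1 − 6Σd² / [n(n²−1)] = 1 − 6×14 / (5×24)
  = 1 − 84/120 = 1 − 0.7000 ≈ 0.300

0.300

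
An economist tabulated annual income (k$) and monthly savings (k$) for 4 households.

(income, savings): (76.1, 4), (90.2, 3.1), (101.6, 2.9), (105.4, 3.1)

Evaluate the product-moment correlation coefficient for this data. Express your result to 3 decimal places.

-0.882

n = 4, Σx = 373.3, Σy = 13.1, Σx² = 35358.97, Σy² = 43.63, Σxy = 1205.4
nΣxy − ΣxΣy = 4821.6 − 4890.23 = -68.63
nΣx² − (Σx)² = 141435.88 − 139352.89 = 2082.99; nΣy² − (Σy)² = 174.52 − 171.61 = 2.91
r = -68.63 / √(2082.99 × 2.91) = -68.63 / 77.8556 ≈ -0.882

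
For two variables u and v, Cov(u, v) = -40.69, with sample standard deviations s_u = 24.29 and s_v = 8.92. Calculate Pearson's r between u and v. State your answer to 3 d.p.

-0.188

r = Cov(u,v) / (s_u · s_v) = -40.69 / (24.29 × 8.92)
  = -40.69 / 216.6668 ≈ -0.188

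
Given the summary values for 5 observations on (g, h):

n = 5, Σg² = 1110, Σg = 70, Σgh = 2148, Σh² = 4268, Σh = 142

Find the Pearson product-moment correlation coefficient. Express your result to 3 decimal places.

0.915

r = (nΣgh − ΣgΣh) / √[(nΣg² − (Σg)²)(nΣh² − (Σh)²)]
Numerator: 5×2148 − 70×142 = 800
Denominator: √[(5550 − 4900)(21340 − 20164)] = √[650 × 1176] = 874.2997
r = 800 / 874.2997 ≈ 0.915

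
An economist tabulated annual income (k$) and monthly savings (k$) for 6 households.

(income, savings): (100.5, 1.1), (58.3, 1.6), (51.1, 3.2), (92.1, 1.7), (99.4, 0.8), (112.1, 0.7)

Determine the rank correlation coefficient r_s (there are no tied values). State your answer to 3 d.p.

Rank income: 5, 2, 1, 3, 4, 6
Rank savings: 3, 4, 6, 5, 2, 1
d = rank(income) − rank(savings): 2, -2, -5, -2, 2, 5; Σd² = 66
ρ = 1 − 6Σd² / [n(n²−1)] = 1 − 6×66 / (6×35) = 1 − 396/210 ≈ -0.886

-0.886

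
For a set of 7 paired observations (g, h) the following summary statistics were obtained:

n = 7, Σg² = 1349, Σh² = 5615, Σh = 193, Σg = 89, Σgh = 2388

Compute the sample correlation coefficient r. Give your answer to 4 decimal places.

-0.2606

r = (nΣgh − ΣgΣh) / √[(nΣg² − (Σg)²)(nΣh² − (Σh)²)]
Numerator: 7×2388 − 89×193 = -461
Denominator: √[(9443 − 7921)(39305 − 37249)] = √[1522 × 2056] = 1768.9635
r = -461 / 1768.9635 ≈ -0.2606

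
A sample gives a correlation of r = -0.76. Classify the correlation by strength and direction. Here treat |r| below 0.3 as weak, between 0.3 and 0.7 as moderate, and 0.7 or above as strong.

r = -0.76 < 0 so the relationship is negative.
|r| = 0.76, which falls in the strong range.

strong negative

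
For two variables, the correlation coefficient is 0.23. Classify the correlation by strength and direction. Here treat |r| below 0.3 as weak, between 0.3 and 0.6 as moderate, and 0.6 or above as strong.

r = 0.23 > 0 so the relationship is positive.
|r| = 0.23, which falls in the weak range.

weak positive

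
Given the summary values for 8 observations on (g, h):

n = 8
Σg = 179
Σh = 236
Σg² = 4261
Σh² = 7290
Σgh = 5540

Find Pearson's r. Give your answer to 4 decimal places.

0.8957

r = (nΣgh − ΣgΣh) / √[(nΣg² − (Σg)²)(nΣh² − (Σh)²)]
Numerator: 8×5540 − 179×236 = 2076
Denominator: √[(34088 − 32041)(58320 − 55696)] = √[2047 × 2624] = 2317.6126
r = 2076 / 2317.6126 ≈ 0.8957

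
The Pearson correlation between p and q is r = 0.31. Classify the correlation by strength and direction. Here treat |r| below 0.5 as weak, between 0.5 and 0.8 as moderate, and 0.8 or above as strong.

r = 0.31 > 0 so the relationship is positive.
|r| = 0.31, which falls in the weak range.

weak positive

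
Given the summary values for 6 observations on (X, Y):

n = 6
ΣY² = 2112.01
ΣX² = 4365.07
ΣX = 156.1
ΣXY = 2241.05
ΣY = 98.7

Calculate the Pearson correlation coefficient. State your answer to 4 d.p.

-0.8483

r = (nΣXY − ΣXΣY) / √[(nΣX² − (ΣX)²)(nΣY² − (ΣY)²)]
Numerator: 6×2241.05 − 156.1×98.7 = -1960.77
Denominator: √[(26190.42 − 24367.21)(12672.06 − 9741.69)] = √[1823.21 × 2930.37] = 2311.4238
r = -1960.77 / 2311.4238 ≈ -0.8483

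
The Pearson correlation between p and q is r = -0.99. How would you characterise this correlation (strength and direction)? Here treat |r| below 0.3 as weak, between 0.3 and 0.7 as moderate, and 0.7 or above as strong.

r = -0.99 < 0 so the relationship is negative.
|r| = 0.99, which falls in the strong range.

strong negative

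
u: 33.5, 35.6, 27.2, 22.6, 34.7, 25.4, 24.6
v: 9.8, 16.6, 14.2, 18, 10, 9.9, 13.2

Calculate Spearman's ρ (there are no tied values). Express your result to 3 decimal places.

-0.214

Rank u: 5, 7, 4, 1, 6, 3, 2
Rank v: 1, 6, 5, 7, 3, 2, 4
d = rank(u) − rank(v): 4, 1, -1, -6, 3, 1, -2; Σd² = 68
ρ = 1 − 6Σd² / [n(n²−1)] = 1 − 6×68 / (7×48) = 1 − 408/336 ≈ -0.214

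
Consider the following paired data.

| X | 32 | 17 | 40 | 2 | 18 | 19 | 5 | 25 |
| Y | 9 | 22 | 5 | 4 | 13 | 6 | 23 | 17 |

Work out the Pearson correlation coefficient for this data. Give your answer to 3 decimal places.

n = 8, ΣX = 158, ΣY = 99, ΣX² = 4252, ΣY² = 1629, ΣXY = 1758
nΣXY − ΣXΣY = 14064 − 15642 = -1578
nΣX² − (ΣX)² = 34016 − 24964 = 9052; nΣY² − (ΣY)² = 13032 − 9801 = 3231
r = -1578 / √(9052 × 3231) = -1578 / 5408.0507 ≈ -0.292

-0.292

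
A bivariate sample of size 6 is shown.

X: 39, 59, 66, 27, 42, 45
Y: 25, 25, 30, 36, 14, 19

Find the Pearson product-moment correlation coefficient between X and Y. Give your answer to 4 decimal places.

n = 6, ΣX = 278, ΣY = 149, ΣX² = 13876, ΣY² = 4003, ΣXY = 6845
nΣXY − ΣXΣY = 41070 − 41422 = -352
nΣX² − (ΣX)² = 83256 − 77284 = 5972; nΣY² − (ΣY)² = 24018 − 22201 = 1817
r = -352 / √(5972 × 1817) = -352 / 3294.1044 ≈ -0.1069

-0.1069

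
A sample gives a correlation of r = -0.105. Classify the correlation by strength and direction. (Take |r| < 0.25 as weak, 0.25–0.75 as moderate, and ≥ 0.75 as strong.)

weak negative

r = -0.105 < 0 so the relationship is negative.
|r| = 0.105, which falls in the weak range.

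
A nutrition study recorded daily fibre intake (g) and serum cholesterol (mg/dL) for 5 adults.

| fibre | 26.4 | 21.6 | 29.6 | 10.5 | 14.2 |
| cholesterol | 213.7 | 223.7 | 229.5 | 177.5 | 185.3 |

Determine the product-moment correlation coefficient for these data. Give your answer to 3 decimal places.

n = 5, Σx = 102.3, Σy = 1029.7, Σx² = 2351.57, Σy² = 214221.97, Σxy = 21761.81
nΣxy − ΣxΣy = 108809.05 − 105338.31 = 3470.74
nΣx² − (Σx)² = 11757.85 − 10465.29 = 1292.56; nΣy² − (Σy)² = 1071109.85 − 1060282.09 = 10827.76
r = 3470.74 / √(1292.56 × 10827.76) = 3470.74 / 3741.0599 ≈ 0.928

0.928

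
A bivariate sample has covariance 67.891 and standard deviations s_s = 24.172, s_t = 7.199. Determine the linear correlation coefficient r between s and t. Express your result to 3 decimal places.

r = Cov(s,t) / (s_s · s_t) = 67.891 / (24.172 × 7.199)
  = 67.891 / 174.0142 ≈ 0.390

0.390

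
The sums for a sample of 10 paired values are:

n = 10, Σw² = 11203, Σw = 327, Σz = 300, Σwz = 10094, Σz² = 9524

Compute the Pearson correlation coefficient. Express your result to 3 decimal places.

0.549

r = (nΣwz − ΣwΣz) / √[(nΣw² − (Σw)²)(nΣz² − (Σz)²)]
Numerator: 10×10094 − 327×300 = 2840
Denominator: √[(112030 − 106929)(95240 − 90000)] = √[5101 × 5240] = 5170.0329
r = 2840 / 5170.0329 ≈ 0.549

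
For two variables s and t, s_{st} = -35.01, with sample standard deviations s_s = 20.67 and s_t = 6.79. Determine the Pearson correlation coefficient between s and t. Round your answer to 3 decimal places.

r = Cov(s,t) / (s_s · s_t) = -35.01 / (20.67 × 6.79)
  = -35.01 / 140.3493 ≈ -0.249

-0.249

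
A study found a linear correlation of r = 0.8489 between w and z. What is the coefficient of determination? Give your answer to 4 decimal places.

0.7206

r² = (0.8489)² = 0.7206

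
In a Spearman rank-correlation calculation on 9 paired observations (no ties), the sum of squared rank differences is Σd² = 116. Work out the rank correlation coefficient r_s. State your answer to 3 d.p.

ρ = 1 − 6Σd² / [n(n²−1)] = 1 − 6×116 / (9×80)
  = 1 − 696/720 = 1 − 0.9667 ≈ 0.033

0.033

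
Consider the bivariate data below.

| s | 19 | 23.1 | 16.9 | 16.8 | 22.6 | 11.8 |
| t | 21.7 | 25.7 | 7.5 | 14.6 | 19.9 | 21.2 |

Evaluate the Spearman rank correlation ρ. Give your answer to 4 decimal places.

0.4857

Rank s: 4, 6, 3, 2, 5, 1
Rank t: 5, 6, 1, 2, 3, 4
d = rank(s) − rank(t): -1, 0, 2, 0, 2, -3; Σd² = 18
ρ = 1 − 6Σd² / [n(n²−1)] = 1 − 6×18 / (6×35) = 1 − 108/210 ≈ 0.4857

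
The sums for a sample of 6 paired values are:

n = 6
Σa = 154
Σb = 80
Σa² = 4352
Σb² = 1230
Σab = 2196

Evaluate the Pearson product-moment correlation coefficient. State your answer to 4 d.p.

0.5586

r = (nΣab − ΣaΣb) / √[(nΣa² − (Σa)²)(nΣb² − (Σb)²)]
Numerator: 6×2196 − 154×80 = 856
Denominator: √[(26112 − 23716)(7380 − 6400)] = √[2396 × 980] = 1532.3446
r = 856 / 1532.3446 ≈ 0.5586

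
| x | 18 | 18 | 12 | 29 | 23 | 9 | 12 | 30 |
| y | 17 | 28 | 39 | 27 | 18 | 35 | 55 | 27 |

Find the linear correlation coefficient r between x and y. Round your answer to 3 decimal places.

n = 8, Σx = 151, Σy = 246, Σx² = 3287, Σy² = 8626, Σxy = 4260
nΣxy − ΣxΣy = 34080 − 37146 = -3066
nΣx² − (Σx)² = 26296 − 22801 = 3495; nΣy² − (Σy)² = 69008 − 60516 = 8492
r = -3066 / √(3495 × 8492) = -3066 / 5447.8932 ≈ -0.563

-0.563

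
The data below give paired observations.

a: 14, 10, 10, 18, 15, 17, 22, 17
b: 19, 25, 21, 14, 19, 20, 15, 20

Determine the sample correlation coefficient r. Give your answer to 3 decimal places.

n = 8, Σa = 123, Σb = 153, Σa² = 2007, Σb² = 3009, Σab = 2273
nΣab − ΣaΣb = 18184 − 18819 = -635
nΣa² − (Σa)² = 16056 − 15129 = 927; nΣb² − (Σb)² = 24072 − 23409 = 663
r = -635 / √(927 × 663) = -635 / 783.9649 ≈ -0.810

-0.810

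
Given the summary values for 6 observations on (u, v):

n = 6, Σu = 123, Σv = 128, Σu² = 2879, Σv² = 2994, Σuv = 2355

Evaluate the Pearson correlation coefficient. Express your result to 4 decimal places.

r = (nΣuv − ΣuΣv) / √[(nΣu² − (Σu)²)(nΣv² − (Σv)²)]
Numerator: 6×2355 − 123×128 = -1614
Denominator: √[(17274 − 15129)(17964 − 16384)] = √[2145 × 1580] = 1840.9508
r = -1614 / 1840.9508 ≈ -0.8767

-0.8767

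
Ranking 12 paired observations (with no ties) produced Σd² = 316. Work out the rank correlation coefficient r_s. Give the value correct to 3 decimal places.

ρ = 1 − 6Σd² / [n(n²−1)] = 1 − 6×316 / (12×143)
  = 1 − 1896/1716 = 1 − 1.1049 ≈ -0.105

-0.105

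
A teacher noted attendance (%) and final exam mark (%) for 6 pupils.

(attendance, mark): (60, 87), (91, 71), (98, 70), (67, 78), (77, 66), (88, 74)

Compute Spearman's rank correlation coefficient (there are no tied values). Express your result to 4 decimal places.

Rank attendance: 1, 5, 6, 2, 3, 4
Rank mark: 6, 3, 2, 5, 1, 4
d = rank(attendance) − rank(mark): -5, 2, 4, -3, 2, 0; Σd² = 58
ρ = 1 − 6Σd² / [n(n²−1)] = 1 − 6×58 / (6×35) = 1 − 348/210 ≈ -0.6571

-0.6571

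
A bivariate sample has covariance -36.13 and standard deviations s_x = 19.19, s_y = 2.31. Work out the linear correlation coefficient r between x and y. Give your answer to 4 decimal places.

r = Cov(x,y) / (s_x · s_y) = -36.13 / (19.19 × 2.31)
  = -36.13 / 44.3289 ≈ -0.8150

-0.8150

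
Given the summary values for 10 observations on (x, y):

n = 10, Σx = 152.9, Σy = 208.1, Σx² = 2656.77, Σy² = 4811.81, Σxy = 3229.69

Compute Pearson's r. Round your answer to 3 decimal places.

r = (nΣxy − ΣxΣy) / √[(nΣx² − (Σx)²)(nΣy² − (Σy)²)]
Numerator: 10×3229.69 − 152.9×208.1 = 478.41
Denominator: √[(26567.7 − 23378.41)(48118.1 − 43305.61)] = √[3189.29 × 4812.49] = 3917.7068
r = 478.41 / 3917.7068 ≈ 0.122

0.122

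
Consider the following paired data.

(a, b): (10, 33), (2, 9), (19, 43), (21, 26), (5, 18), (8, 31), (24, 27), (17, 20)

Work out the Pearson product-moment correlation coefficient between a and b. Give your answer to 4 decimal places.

0.5025

n = 8, Σa = 106, Σb = 207, Σa² = 1860, Σb² = 6109, Σab = 3037
nΣab − ΣaΣb = 24296 − 21942 = 2354
nΣa² − (Σa)² = 14880 − 11236 = 3644; nΣb² − (Σb)² = 48872 − 42849 = 6023
r = 2354 / √(3644 × 6023) = 2354 / 4684.8492 ≈ 0.5025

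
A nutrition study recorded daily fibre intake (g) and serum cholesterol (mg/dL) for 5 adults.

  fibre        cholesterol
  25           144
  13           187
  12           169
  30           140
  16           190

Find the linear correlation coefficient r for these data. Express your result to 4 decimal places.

-0.8603

n = 5, Σx = 96, Σy = 830, Σx² = 2094, Σy² = 139966, Σxy = 15299
nΣxy − ΣxΣy = 76495 − 79680 = -3185
nΣx² − (Σx)² = 10470 − 9216 = 1254; nΣy² − (Σy)² = 699830 − 688900 = 10930
r = -3185 / √(1254 × 10930) = -3185 / 3702.1912 ≈ -0.8603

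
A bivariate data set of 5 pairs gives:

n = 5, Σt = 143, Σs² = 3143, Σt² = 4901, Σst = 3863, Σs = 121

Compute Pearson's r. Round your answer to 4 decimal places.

r = (nΣst − ΣsΣt) / √[(nΣs² − (Σs)²)(nΣt² − (Σt)²)]
Numerator: 5×3863 − 121×143 = 2012
Denominator: √[(15715 − 14641)(24505 − 20449)] = √[1074 × 4056] = 2087.1378
r = 2012 / 2087.1378 ≈ 0.9640

0.9640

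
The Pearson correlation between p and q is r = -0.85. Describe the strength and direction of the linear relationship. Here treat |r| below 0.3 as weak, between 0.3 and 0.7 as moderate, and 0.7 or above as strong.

strong negative

r = -0.85 < 0 so the relationship is negative.
|r| = 0.85, which falls in the strong range.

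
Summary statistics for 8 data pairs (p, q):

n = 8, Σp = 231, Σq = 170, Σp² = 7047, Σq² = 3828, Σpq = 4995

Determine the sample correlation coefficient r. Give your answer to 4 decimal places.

r = (nΣpq − ΣpΣq) / √[(nΣp² − (Σp)²)(nΣq² − (Σq)²)]
Numerator: 8×4995 − 231×170 = 690
Denominator: √[(56376 − 53361)(30624 − 28900)] = √[3015 × 1724] = 2279.8816
r = 690 / 2279.8816 ≈ 0.3026

0.3026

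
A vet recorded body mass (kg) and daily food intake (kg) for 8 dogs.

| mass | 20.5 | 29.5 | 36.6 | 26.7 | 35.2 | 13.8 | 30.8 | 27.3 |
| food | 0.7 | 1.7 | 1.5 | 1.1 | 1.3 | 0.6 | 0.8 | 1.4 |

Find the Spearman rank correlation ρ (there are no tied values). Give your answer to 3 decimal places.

Rank mass: 2, 5, 8, 3, 7, 1, 6, 4
Rank food: 2, 8, 7, 4, 5, 1, 3, 6
d = rank(mass) − rank(food): 0, -3, 1, -1, 2, 0, 3, -2; Σd² = 28
ρ = 1 − 6Σd² / [n(n²−1)] = 1 − 6×28 / (8×63) = 1 − 168/504 ≈ 0.667

0.667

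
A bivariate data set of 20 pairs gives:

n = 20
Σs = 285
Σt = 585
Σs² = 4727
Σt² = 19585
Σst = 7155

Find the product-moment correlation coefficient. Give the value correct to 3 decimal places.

r = (nΣst − ΣsΣt) / √[(nΣs² − (Σs)²)(nΣt² − (Σt)²)]
Numerator: 20×7155 − 285×585 = -23625
Denominator: √[(94540 − 81225)(391700 − 342225)] = √[13315 × 49475] = 25666.3130
r = -23625 / 25666.3130 ≈ -0.920

-0.920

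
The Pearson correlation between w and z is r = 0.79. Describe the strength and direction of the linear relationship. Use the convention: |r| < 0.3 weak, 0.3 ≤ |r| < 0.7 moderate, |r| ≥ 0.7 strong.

r = 0.79 > 0 so the relationship is positive.
|r| = 0.79, which falls in the strong range.

strong positive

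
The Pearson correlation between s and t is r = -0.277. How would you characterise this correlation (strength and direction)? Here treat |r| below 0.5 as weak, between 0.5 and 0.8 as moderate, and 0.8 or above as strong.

weak negative

r = -0.277 < 0 so the relationship is negative.
|r| = 0.277, which falls in the weak range.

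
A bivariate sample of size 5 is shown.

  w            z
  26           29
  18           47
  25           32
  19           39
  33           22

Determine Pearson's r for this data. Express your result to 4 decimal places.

-0.9601

n = 5, Σw = 121, Σz = 169, Σw² = 3075, Σz² = 6079, Σwz = 3867
nΣwz − ΣwΣz = 19335 − 20449 = -1114
nΣw² − (Σw)² = 15375 − 14641 = 734; nΣz² − (Σz)² = 30395 − 28561 = 1834
r = -1114 / √(734 × 1834) = -1114 / 1160.2396 ≈ -0.9601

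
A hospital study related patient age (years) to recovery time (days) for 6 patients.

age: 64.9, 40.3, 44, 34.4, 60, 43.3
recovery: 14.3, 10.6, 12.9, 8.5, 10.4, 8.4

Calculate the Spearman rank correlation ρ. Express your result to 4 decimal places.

Rank age: 6, 2, 4, 1, 5, 3
Rank recovery: 6, 4, 5, 2, 3, 1
d = rank(age) − rank(recovery): 0, -2, -1, -1, 2, 2; Σd² = 14
ρ = 1 − 6Σd² / [n(n²−1)] = 1 − 6×14 / (6×35) = 1 − 84/210 ≈ 0.6000

0.6000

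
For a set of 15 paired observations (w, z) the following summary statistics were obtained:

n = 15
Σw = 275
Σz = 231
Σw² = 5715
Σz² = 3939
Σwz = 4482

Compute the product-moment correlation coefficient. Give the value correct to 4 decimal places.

r = (nΣwz − ΣwΣz) / √[(nΣw² − (Σw)²)(nΣz² − (Σz)²)]
Numerator: 15×4482 − 275×231 = 3705
Denominator: √[(85725 − 75625)(59085 − 53361)] = √[10100 × 5724] = 7603.4466
r = 3705 / 7603.4466 ≈ 0.4873

0.4873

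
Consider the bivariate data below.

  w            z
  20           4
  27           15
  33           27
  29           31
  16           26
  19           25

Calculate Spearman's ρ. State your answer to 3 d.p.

Rank w: 3, 4, 6, 5, 1, 2
Rank z: 1, 2, 5, 6, 4, 3
d = rank(w) − rank(z): 2, 2, 1, -1, -3, -1; Σd² = 20
ρ = 1 − 6Σd² / [n(n²−1)] = 1 − 6×20 / (6×35) = 1 − 120/210 ≈ 0.429

0.429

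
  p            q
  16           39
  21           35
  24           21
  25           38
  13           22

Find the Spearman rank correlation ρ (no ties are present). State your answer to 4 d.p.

0.0000

Rank p: 2, 3, 4, 5, 1
Rank q: 5, 3, 1, 4, 2
d = rank(p) − rank(q): -3, 0, 3, 1, -1; Σd² = 20
ρ = 1 − 6Σd² / [n(n²−1)] = 1 − 6×20 / (5×24) = 1 − 120/120 ≈ 0.0000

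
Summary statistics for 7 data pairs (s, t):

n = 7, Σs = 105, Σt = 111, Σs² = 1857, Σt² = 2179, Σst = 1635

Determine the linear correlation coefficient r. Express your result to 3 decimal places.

r = (nΣst − ΣsΣt) / √[(nΣs² − (Σs)²)(nΣt² − (Σt)²)]
Numerator: 7×1635 − 105×111 = -210
Denominator: √[(12999 − 11025)(15253 − 12321)] = √[1974 × 2932] = 2405.7780
r = -210 / 2405.7780 ≈ -0.087

-0.087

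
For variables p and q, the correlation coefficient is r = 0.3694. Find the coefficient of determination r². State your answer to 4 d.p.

r² = (0.3694)² = 0.1365

0.1365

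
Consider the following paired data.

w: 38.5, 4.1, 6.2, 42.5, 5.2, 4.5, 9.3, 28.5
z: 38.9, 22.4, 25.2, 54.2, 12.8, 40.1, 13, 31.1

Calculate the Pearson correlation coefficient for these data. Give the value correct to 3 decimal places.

n = 8, Σw = 138.8, Σz = 237.7, Σw² = 4289.78, Σz² = 8495.71, Σwz = 5303.49
nΣwz − ΣwΣz = 42427.92 − 32992.76 = 9435.16
nΣw² − (Σw)² = 34318.24 − 19265.44 = 15052.8; nΣz² − (Σz)² = 67965.68 − 56501.29 = 11464.39
r = 9435.16 / √(15052.8 × 11464.39) = 9435.16 / 13136.6346 ≈ 0.718

0.718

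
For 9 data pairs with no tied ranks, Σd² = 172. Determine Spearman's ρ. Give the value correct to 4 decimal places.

-0.4333

ρ = 1 − 6Σd² / [n(n²−1)] = 1 − 6×172 / (9×80)
  = 1 − 1032/720 = 1 − 1.43333 ≈ -0.4333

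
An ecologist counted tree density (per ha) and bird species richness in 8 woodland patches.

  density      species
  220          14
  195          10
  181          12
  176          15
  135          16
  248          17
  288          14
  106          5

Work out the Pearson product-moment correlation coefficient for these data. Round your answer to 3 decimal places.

n = 8, Σx = 1549, Σy = 103, Σx² = 324071, Σy² = 1431, Σxy = 20780
nΣxy − ΣxΣy = 166240 − 159547 = 6693
nΣx² − (Σx)² = 2592568 − 2399401 = 193167; nΣy² − (Σy)² = 11448 − 10609 = 839
r = 6693 / √(193167 × 839) = 6693 / 12730.5582 ≈ 0.526

0.526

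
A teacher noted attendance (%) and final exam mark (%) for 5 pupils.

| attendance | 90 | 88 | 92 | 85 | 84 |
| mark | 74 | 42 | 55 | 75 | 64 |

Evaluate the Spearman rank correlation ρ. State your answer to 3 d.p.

Rank attendance: 4, 3, 5, 2, 1
Rank mark: 4, 1, 2, 5, 3
d = rank(attendance) − rank(mark): 0, 2, 3, -3, -2; Σd² = 26
ρ = 1 − 6Σd² / [n(n²−1)] = 1 − 6×26 / (5×24) = 1 − 156/120 ≈ -0.300

-0.300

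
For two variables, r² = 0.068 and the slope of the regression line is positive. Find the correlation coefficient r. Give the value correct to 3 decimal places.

0.261

|r| = √0.068 = 0.261
The association is positive, so r = 0.261.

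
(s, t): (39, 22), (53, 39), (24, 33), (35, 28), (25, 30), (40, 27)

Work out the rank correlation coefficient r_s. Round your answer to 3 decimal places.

-0.086

Rank s: 4, 6, 1, 3, 2, 5
Rank t: 1, 6, 5, 3, 4, 2
d = rank(s) − rank(t): 3, 0, -4, 0, -2, 3; Σd² = 38
ρ = 1 − 6Σd² / [n(n²−1)] = 1 − 6×38 / (6×35) = 1 − 228/210 ≈ -0.086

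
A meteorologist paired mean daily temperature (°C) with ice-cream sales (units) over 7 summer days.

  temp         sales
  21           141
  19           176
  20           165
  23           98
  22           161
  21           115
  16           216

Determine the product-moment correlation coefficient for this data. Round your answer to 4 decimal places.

n = 7, Σx = 142, Σy = 1072, Σx² = 2912, Σy² = 173488, Σxy = 21272
nΣxy − ΣxΣy = 148904 − 152224 = -3320
nΣx² − (Σx)² = 20384 − 20164 = 220; nΣy² − (Σy)² = 1214416 − 1149184 = 65232
r = -3320 / √(220 × 65232) = -3320 / 3788.2767 ≈ -0.8764

-0.8764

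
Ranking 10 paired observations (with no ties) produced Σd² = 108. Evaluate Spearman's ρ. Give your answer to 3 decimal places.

ρ = 1 − 6Σd² / [n(n²−1)] = 1 − 6×108 / (10×99)
  = 1 − 648/990 = 1 − 0.6545 ≈ 0.345

0.345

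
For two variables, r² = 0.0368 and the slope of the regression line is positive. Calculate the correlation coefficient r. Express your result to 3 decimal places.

|r| = √0.0368 = 0.192
The association is positive, so r = 0.192.

0.192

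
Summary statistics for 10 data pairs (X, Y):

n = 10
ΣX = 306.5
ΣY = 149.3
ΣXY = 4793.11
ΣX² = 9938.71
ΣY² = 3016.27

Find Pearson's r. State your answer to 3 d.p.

r = (nΣXY − ΣXΣY) / √[(nΣX² − (ΣX)²)(nΣY² − (ΣY)²)]
Numerator: 10×4793.11 − 306.5×149.3 = 2170.65
Denominator: √[(99387.1 − 93942.25)(30162.7 − 22290.49)] = √[5444.85 × 7872.21] = 6546.9842
r = 2170.65 / 6546.9842 ≈ 0.332

0.332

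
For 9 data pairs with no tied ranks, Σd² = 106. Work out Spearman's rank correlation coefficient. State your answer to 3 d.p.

0.117

ρ = 1 − 6Σd² / [n(n²−1)] = 1 − 6×106 / (9×80)
  = 1 − 636/720 = 1 − 0.8833 ≈ 0.117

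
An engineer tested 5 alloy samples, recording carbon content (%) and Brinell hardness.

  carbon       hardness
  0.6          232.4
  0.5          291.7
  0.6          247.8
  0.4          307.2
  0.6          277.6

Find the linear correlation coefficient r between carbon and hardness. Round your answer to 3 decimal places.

-0.834

n = 5, Σx = 2.7, Σy = 1356.7, Σx² = 1.49, Σy² = 371937.09, Σxy = 723.41
nΣxy − ΣxΣy = 3617.05 − 3663.09 = -46.04
nΣx² − (Σx)² = 7.45 − 7.29 = 0.16; nΣy² − (Σy)² = 1859685.45 − 1840634.89 = 19050.56
r = -46.04 / √(0.16 × 19050.56) = -46.04 / 55.2095 ≈ -0.834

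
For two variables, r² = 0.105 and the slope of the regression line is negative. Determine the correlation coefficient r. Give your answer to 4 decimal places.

-0.3240

|r| = √0.105 = 0.3240
The association is negative, so r = −0.3240.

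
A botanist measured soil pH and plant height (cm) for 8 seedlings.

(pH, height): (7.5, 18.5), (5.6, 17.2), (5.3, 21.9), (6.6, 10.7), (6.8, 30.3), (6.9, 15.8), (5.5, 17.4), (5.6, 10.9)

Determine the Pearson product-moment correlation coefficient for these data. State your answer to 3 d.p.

0.146

n = 8, Σx = 49.8, Σy = 142.7, Σx² = 314.72, Σy² = 2821.49, Σxy = 893.56
nΣxy − ΣxΣy = 7148.48 − 7106.46 = 42.02
nΣx² − (Σx)² = 2517.76 − 2480.04 = 37.72; nΣy² − (Σy)² = 22571.92 − 20363.29 = 2208.63
r = 42.02 / √(37.72 × 2208.63) = 42.02 / 288.6339 ≈ 0.146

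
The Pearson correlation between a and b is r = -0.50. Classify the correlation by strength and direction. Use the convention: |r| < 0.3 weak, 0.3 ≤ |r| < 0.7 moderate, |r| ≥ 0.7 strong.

r = -0.50 < 0 so the relationship is negative.
|r| = 0.50, which falls in the moderate range.

moderate negative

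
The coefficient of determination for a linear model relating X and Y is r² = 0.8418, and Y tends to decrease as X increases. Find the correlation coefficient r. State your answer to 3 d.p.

|r| = √0.8418 = 0.917
The association is negative, so r = −0.917.

-0.917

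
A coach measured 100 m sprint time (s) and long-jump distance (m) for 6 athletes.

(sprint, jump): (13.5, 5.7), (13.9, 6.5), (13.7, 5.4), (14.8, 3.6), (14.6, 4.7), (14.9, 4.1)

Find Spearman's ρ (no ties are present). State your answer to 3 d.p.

Rank sprint: 1, 3, 2, 5, 4, 6
Rank jump: 5, 6, 4, 1, 3, 2
d = rank(sprint) − rank(jump): -4, -3, -2, 4, 1, 4; Σd² = 62
ρ = 1 − 6Σd² / [n(n²−1)] = 1 − 6×62 / (6×35) = 1 − 372/210 ≈ -0.771

-0.771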